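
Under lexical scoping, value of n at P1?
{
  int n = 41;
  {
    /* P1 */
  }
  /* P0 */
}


P1's block does not declare n; resolves to the enclosing declaration at depth 0
n = 41


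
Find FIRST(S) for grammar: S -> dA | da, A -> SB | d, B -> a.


Per alternative of S: FIRST(dA) = {d}; FIRST(da) = {d}
FIRST(S) = {d}


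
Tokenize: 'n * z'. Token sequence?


Scan left to right, longest-match per lexeme
Tokens: ID(n), OP(*), ID(z)


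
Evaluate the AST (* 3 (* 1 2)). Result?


Evaluate inner: (* 1 2) = 2
Evaluate root: (* 3 2) = 6
Result: 6


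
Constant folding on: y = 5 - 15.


5 - 15 = -10 at compile time
Optimized: y = -10


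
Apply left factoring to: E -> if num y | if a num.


Common prefix: 'if'
Factored: E -> if E', E' -> num y | a num


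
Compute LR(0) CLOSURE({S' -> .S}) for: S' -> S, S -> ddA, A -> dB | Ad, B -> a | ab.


Start: S' -> .S
For each item with dot before a nonterminal B, add B -> .γ for every B-production
Closure: [S' -> .S, S -> .ddA]


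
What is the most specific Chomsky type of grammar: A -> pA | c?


Right-linear: every RHS is a terminal or a terminal followed by one nonterminal
Classification: Type 3 (Regular)


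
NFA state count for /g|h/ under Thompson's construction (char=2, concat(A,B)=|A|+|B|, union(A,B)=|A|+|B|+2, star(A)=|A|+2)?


Syntax tree has 2 char leaf(s), 1 union(s), 0 star(s)
chars contribute 2×2 = 4; each union adds +2; each star adds +2
Total: 4 + 2 + 0 = 6 states


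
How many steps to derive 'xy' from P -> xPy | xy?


Derivation: P => xy
Steps: 1


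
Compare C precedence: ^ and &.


'&' is bitwise AND (level 5); '^' is bitwise XOR (level 4)
Higher level binds tighter
'&' has higher precedence than '^'


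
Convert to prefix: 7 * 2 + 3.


left-to-right (same/higher precedence on left): tree is (+ (* 7 2) 3)
Prefix: + * 7 2 3


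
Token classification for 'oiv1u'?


Pattern: letter/underscore followed by alphanumerics, not a keyword
Type: IDENTIFIER


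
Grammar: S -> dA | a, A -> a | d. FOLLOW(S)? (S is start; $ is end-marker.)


$ ∈ FOLLOW(S). For each A -> αBβ: add FIRST(β)\{ε} to FOLLOW(B); if β nullable, add FOLLOW(A).
FOLLOW(S) = {$}


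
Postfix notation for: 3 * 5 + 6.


Left to right (same or higher precedence on left)
Postfix: 3 5 * 6 +


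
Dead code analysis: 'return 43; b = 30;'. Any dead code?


statement follows a return and is unreachable
Dead: 'b = 30'


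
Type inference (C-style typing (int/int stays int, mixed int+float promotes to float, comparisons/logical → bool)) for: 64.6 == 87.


Operand types: float == int
Rule: comparison yields bool
Result type: bool


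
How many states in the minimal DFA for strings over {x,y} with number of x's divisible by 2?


Track (count of x) mod 2: states 0..1, accept at 0
Minimal DFA: 2 states


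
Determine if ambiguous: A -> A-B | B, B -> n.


precedence layered via separate nonterminal B: deterministic
Unambiguous


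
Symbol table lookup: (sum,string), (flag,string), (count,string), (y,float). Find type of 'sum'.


Lookup 'sum' → type string


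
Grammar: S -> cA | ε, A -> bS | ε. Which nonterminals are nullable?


A nonterminal is nullable iff some alternative derives ε (directly, or every symbol in it is nullable)
Nullable: {A, S}


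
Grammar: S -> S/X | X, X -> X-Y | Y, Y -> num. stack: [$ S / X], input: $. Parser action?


handle 'S/X' on top; lookahead ∈ FOLLOW(S) = {/, $}
Action: reduce (S -> S/X)


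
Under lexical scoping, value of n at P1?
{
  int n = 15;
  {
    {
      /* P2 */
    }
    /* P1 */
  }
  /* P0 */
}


P1's block does not declare n; resolves to the enclosing declaration at depth 0
n = 15


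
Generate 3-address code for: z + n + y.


Break into single-operator statements:
t1 = z + n
t2 = t1 + y


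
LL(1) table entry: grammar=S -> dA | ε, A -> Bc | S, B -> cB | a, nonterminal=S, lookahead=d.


For [S, d]: 'd' ∈ FIRST(dA)
Entry: S -> dA


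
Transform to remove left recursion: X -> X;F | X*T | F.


Left-recursive alternatives: X;F, X*T; non-recursive: F
Introduce X': X -> FX', X' -> ;FX' | *TX' | ε


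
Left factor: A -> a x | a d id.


Common prefix: 'a'
Factored: A -> a A', A' -> x | d id


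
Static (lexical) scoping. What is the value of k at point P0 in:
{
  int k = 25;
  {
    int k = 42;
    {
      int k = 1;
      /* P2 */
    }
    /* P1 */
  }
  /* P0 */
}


k declared in the same block as P0
k = 25


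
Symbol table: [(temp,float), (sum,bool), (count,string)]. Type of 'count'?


Lookup 'count' → type string


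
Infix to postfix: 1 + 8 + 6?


Left to right (same or higher precedence on left)
Postfix: 1 8 + 6 +


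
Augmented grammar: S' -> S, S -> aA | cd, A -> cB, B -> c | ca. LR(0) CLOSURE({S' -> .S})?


Start: S' -> .S
For each item with dot before a nonterminal B, add B -> .γ for every B-production
Closure: [S' -> .S, S -> .aA, S -> .cd]


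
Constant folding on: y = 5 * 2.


5 * 2 = 10 at compile time
Optimized: y = 10


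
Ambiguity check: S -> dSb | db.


balanced d^n…b^n: each string has a unique parse
Unambiguous


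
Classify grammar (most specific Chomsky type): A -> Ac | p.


Left-linear: every RHS is a terminal or one nonterminal followed by a terminal
Classification: Type 3 (Regular)


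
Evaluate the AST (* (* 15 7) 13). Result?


Evaluate inner: (* 15 7) = 105
Evaluate root: (* 105 13) = 1365
Result: 1365


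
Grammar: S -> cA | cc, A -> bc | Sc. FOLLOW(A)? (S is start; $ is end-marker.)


$ ∈ FOLLOW(S). For each A -> αBβ: add FIRST(β)\{ε} to FOLLOW(B); if β nullable, add FOLLOW(A).
FOLLOW(A) = {$, c}


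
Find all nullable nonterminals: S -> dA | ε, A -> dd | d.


A nonterminal is nullable iff some alternative derives ε (directly, or every symbol in it is nullable)
Nullable: {S}


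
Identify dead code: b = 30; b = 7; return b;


first assignment to b is overwritten before any read
Dead: 'b = 30'


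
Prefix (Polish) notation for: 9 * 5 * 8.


left-to-right (same/higher precedence on left): tree is (* (* 9 5) 8)
Prefix: * * 9 5 8


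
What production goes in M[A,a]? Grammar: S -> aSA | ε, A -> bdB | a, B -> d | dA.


For [A, a]: 'a' ∈ FIRST(a)
Entry: A -> a


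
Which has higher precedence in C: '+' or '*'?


'*' is multiplicative (level 10); '+' is additive (level 9)
Higher level binds tighter
'*' has higher precedence than '+'


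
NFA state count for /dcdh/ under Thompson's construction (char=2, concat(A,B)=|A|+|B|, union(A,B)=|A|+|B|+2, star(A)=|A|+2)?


Syntax tree has 4 char leaf(s), 0 union(s), 0 star(s)
chars contribute 4×2 = 8; each union adds +2; each star adds +2
Total: 8 + 0 + 0 = 8 states


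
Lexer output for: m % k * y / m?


Scan left to right, longest-match per lexeme
Tokens: ID(m), OP(%), ID(k), OP(*), ID(y), OP(/), ID(m)


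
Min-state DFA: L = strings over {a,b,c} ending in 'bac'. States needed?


Track the longest suffix of input matching a prefix of 'bac': 4 classes (prefixes of length 0..3)
Minimal DFA: 4 states


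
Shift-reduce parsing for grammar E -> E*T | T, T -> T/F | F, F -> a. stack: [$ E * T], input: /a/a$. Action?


'/' can extend T; shift to build T -> T/F
Action: shift


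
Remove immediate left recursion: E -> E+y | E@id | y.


Left-recursive alternatives: E+y, E@id; non-recursive: y
Introduce E': E -> yE', E' -> +yE' | @idE' | ε


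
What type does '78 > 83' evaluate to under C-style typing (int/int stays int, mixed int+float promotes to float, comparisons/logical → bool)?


Operand types: int > int
Rule: comparison yields bool
Result type: bool


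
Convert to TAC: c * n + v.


Break into single-operator statements:
t1 = c * n
t2 = t1 + v


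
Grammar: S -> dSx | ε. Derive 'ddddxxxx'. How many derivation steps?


Derivation: S => dSx => ddSxx => dddSxxx => ddddSxxxx => ddddxxxx
Steps: 5


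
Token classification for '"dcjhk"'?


Pattern: double-quoted sequence
Type: STRING_LITERAL


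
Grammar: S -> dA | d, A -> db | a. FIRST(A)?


Per alternative of A: FIRST(db) = {d}; FIRST(a) = {a}
FIRST(A) = {a, d}


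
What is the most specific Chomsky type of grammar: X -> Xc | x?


Left-linear: every RHS is a terminal or one nonterminal followed by a terminal
Classification: Type 3 (Regular)


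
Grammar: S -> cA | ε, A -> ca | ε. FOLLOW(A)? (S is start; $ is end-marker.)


$ ∈ FOLLOW(S). For each A -> αBβ: add FIRST(β)\{ε} to FOLLOW(B); if β nullable, add FOLLOW(A).
FOLLOW(A) = {$}


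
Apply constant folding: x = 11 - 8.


11 - 8 = 3 at compile time
Optimized: x = 3


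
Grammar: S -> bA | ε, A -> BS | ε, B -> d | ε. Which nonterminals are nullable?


A nonterminal is nullable iff some alternative derives ε (directly, or every symbol in it is nullable)
Nullable: {A, B, S}


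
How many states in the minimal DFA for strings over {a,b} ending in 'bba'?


Track the longest suffix of input matching a prefix of 'bba': 4 classes (prefixes of length 0..3)
Minimal DFA: 4 states


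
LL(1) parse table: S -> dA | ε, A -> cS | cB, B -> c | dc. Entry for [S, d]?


For [S, d]: 'd' ∈ FIRST(dA)
Entry: S -> dA


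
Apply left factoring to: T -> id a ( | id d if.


Common prefix: 'id'
Factored: T -> id T', T' -> a ( | d if


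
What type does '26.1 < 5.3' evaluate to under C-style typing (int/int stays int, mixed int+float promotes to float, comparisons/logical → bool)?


Operand types: float < float
Rule: comparison yields bool
Result type: bool


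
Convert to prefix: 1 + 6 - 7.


left-to-right (same/higher precedence on left): tree is (- (+ 1 6) 7)
Prefix: - + 1 6 7


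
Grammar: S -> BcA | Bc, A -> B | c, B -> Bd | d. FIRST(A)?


Per alternative of A: FIRST(B) = {d}; FIRST(c) = {c}
FIRST(A) = {c, d}


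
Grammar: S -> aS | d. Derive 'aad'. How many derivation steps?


Derivation: S => aS => aaS => aad
Steps: 3


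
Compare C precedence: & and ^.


'&' is bitwise AND (level 5); '^' is bitwise XOR (level 4)
Higher level binds tighter
'&' has higher precedence than '^'


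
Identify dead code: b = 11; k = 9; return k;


b is assigned but never read
Dead: 'b = 11'


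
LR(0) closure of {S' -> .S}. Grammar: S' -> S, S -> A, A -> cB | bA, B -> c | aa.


Start: S' -> .S
For each item with dot before a nonterminal B, add B -> .γ for every B-production
Closure: [S' -> .S, S -> .A, A -> .cB, A -> .bA]


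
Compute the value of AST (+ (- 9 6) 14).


Evaluate inner: (- 9 6) = 3
Evaluate root: (+ 3 14) = 17
Result: 17


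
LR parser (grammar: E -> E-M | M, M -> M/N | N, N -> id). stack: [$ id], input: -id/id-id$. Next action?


'id' on top is the handle for N -> id
Action: reduce (N -> id)


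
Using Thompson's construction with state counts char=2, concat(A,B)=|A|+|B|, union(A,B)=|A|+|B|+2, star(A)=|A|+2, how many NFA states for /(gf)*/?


Syntax tree has 2 char leaf(s), 0 union(s), 1 star(s)
chars contribute 2×2 = 4; each union adds +2; each star adds +2
Total: 4 + 0 + 2 = 6 states


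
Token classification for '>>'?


Pattern: operator symbol
Type: OPERATOR


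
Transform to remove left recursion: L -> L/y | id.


Left-recursive alternatives: L/y; non-recursive: id
Introduce L': L -> idL', L' -> /yL' | ε


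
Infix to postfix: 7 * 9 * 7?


Left to right (same or higher precedence on left)
Postfix: 7 9 * 7 *


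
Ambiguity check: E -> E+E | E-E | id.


'id+id-id' has two parse trees (no precedence encoded between + and -)
Ambiguous


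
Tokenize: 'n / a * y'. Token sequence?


Scan left to right, longest-match per lexeme
Tokens: ID(n), OP(/), ID(a), OP(*), ID(y)


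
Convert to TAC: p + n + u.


Break into single-operator statements:
t1 = p + n
t2 = t1 + u


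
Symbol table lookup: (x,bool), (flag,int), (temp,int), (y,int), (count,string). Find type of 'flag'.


Lookup 'flag' → type int


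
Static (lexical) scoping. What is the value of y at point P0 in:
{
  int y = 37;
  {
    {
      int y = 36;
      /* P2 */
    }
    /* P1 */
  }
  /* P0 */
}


y declared in the same block as P0
y = 37


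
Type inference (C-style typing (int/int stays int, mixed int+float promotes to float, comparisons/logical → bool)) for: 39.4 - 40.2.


Operand types: float - float
Rule: mixed int/float promotes to float; int/int stays int
Result type: float


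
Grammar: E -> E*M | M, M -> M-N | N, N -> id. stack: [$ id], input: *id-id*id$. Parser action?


'id' on top is the handle for N -> id
Action: reduce (N -> id)


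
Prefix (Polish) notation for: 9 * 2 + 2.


left-to-right (same/higher precedence on left): tree is (+ (* 9 2) 2)
Prefix: + * 9 2 2


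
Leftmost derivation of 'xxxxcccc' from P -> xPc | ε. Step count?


Derivation: P => xPc => xxPcc => xxxPccc => xxxxPcccc => xxxxcccc
Steps: 5


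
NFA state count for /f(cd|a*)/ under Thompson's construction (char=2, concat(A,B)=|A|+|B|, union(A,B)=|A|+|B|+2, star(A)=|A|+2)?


Syntax tree has 4 char leaf(s), 1 union(s), 1 star(s)
chars contribute 4×2 = 8; each union adds +2; each star adds +2
Total: 8 + 2 + 2 = 12 states


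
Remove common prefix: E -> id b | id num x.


Common prefix: 'id'
Factored: E -> id E', E' -> b | num x


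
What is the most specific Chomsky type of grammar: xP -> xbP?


LHS has context (more than one symbol) and |LHS| ≤ |RHS|
Classification: Type 1 (Context-Sensitive)


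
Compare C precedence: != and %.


'%' is multiplicative (level 10); '!=' is equality (level 6)
Higher level binds tighter
'%' has higher precedence than '!='


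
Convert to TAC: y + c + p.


Break into single-operator statements:
t1 = y + c
t2 = t1 + p


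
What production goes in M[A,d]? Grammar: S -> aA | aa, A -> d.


For [A, d]: 'd' ∈ FIRST(d)
Entry: A -> d


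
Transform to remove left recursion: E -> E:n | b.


Left-recursive alternatives: E:n; non-recursive: b
Introduce E': E -> bE', E' -> :nE' | ε


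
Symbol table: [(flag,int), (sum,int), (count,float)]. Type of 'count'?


Lookup 'count' → type float


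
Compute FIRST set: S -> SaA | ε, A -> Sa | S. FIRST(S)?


Per alternative of S: FIRST(SaA) = {a}; FIRST(ε) = {ε}
FIRST(S) = {a, ε}


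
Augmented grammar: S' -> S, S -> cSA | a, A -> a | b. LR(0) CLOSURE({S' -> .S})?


Start: S' -> .S
For each item with dot before a nonterminal B, add B -> .γ for every B-production
Closure: [S' -> .S, S -> .cSA, S -> .a]


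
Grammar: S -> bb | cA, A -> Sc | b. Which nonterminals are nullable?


A nonterminal is nullable iff some alternative derives ε (directly, or every symbol in it is nullable)
Nullable: {}


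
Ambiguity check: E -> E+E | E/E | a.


'a+a/a' has two parse trees (no precedence encoded between + and /)
Ambiguous


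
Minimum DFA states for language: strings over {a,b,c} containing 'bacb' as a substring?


KMP-style automaton: 4 progress states + 1 absorbing accept = 5
Minimal DFA: 5 states


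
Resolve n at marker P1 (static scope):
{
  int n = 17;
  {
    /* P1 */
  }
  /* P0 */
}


P1's block does not declare n; resolves to the enclosing declaration at depth 0
n = 17


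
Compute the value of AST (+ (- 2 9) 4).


Evaluate inner: (- 2 9) = -7
Evaluate root: (+ -7 4) = -3
Result: -3


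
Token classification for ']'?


Pattern: delimiter/punctuation
Type: PUNCTUATION


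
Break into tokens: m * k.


Scan left to right, longest-match per lexeme
Tokens: ID(m), OP(*), ID(k)


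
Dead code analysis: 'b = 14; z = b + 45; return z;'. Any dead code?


b is read by z's definition; z is returned
No dead code


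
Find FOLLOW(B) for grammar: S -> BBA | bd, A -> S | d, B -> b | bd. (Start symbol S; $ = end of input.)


$ ∈ FOLLOW(S). For each A -> αBβ: add FIRST(β)\{ε} to FOLLOW(B); if β nullable, add FOLLOW(A).
FOLLOW(B) = {b, d}


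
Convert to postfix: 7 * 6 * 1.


Left to right (same or higher precedence on left)
Postfix: 7 6 * 1 *


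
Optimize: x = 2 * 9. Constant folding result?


2 * 9 = 18 at compile time
Optimized: x = 18


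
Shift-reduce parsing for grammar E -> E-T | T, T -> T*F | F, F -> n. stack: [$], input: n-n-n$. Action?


no handle on stack; shift 'n'
Action: shift


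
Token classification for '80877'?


Pattern: digits only
Type: INTEGER_LITERAL


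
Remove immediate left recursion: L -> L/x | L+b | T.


Left-recursive alternatives: L/x, L+b; non-recursive: T
Introduce L': L -> TL', L' -> /xL' | +bL' | ε


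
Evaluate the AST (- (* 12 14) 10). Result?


Evaluate inner: (* 12 14) = 168
Evaluate root: (- 168 10) = 158
Result: 158


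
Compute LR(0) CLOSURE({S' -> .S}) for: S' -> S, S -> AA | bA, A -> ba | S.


Start: S' -> .S
For each item with dot before a nonterminal B, add B -> .γ for every B-production
Closure: [S' -> .S, S -> .AA, S -> .bA, A -> .ba, A -> .S]


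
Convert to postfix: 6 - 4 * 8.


* has higher precedence, evaluate 4*8 first
Postfix: 6 4 8 * -


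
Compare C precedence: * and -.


'*' is multiplicative (level 10); '-' is additive (level 9)
Higher level binds tighter
'*' has higher precedence than '-'


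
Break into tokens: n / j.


Scan left to right, longest-match per lexeme
Tokens: ID(n), OP(/), ID(j)


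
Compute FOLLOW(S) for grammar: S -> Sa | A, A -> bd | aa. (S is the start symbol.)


$ ∈ FOLLOW(S). For each A -> αBβ: add FIRST(β)\{ε} to FOLLOW(B); if β nullable, add FOLLOW(A).
FOLLOW(S) = {$, a}


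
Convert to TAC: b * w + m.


Break into single-operator statements:
t1 = b * w
t2 = t1 + m


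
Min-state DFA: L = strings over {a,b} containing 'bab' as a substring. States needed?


KMP-style automaton: 3 progress states + 1 absorbing accept = 4
Minimal DFA: 4 states


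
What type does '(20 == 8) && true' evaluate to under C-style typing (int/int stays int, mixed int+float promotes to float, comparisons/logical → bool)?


Operand types: bool && bool
Rule: logical operators take bool operands and yield bool
Result type: bool


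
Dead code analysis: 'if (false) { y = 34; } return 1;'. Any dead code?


condition is constant false, so the whole block is unreachable
Dead: 'if (false) { y = 34; }'


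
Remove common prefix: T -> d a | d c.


Common prefix: 'd'
Factored: T -> d T', T' -> a | c


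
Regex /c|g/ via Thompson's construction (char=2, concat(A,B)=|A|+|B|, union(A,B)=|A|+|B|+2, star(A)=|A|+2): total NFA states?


Syntax tree has 2 char leaf(s), 1 union(s), 0 star(s)
chars contribute 2×2 = 4; each union adds +2; each star adds +2
Total: 4 + 2 + 0 = 6 states


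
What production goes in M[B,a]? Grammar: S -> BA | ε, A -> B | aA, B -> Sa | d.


For [B, a]: 'a' ∈ FIRST(Sa)
Entry: B -> Sa


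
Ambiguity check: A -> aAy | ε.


balanced a^n…y^n: each string has a unique parse
Unambiguous


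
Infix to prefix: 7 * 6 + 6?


left-to-right (same/higher precedence on left): tree is (+ (* 7 6) 6)
Prefix: + * 7 6 6


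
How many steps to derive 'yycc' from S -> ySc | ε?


Derivation: S => ySc => yyScc => yycc
Steps: 3


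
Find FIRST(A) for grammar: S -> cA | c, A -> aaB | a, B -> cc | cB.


Per alternative of A: FIRST(aaB) = {a}; FIRST(a) = {a}
FIRST(A) = {a}


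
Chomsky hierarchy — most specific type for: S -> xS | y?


Right-linear: every RHS is a terminal or a terminal followed by one nonterminal
Classification: Type 3 (Regular)


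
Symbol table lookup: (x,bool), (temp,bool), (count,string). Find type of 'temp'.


Lookup 'temp' → type bool


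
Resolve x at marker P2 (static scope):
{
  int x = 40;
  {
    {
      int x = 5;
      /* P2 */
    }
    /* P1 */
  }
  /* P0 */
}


x declared in the same block as P2
x = 5


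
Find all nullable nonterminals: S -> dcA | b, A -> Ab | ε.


A nonterminal is nullable iff some alternative derives ε (directly, or every symbol in it is nullable)
Nullable: {A}


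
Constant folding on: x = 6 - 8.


6 - 8 = -2 at compile time
Optimized: x = -2


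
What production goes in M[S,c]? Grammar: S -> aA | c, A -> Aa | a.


For [S, c]: 'c' ∈ FIRST(c)
Entry: S -> c


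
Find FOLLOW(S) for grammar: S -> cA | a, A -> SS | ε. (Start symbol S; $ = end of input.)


$ ∈ FOLLOW(S). For each A -> αBβ: add FIRST(β)\{ε} to FOLLOW(B); if β nullable, add FOLLOW(A).
FOLLOW(S) = {$, a, c}


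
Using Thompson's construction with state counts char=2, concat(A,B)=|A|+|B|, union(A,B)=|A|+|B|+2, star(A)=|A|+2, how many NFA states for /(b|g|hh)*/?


Syntax tree has 4 char leaf(s), 2 union(s), 1 star(s)
chars contribute 4×2 = 8; each union adds +2; each star adds +2
Total: 8 + 4 + 2 = 14 states


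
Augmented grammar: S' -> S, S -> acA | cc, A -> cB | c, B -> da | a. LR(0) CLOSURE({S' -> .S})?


Start: S' -> .S
For each item with dot before a nonterminal B, add B -> .γ for every B-production
Closure: [S' -> .S, S -> .acA, S -> .cc]


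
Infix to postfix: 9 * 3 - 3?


Left to right (same or higher precedence on left)
Postfix: 9 3 * 3 -


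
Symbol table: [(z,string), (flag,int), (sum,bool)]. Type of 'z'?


Lookup 'z' → type string


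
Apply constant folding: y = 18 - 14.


18 - 14 = 4 at compile time
Optimized: y = 4


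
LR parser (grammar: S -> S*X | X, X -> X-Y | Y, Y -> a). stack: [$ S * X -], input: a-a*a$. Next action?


no handle; shift 'a'
Action: shift


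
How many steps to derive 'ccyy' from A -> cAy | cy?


Derivation: A => cAy => ccyy
Steps: 2


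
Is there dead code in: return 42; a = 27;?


statement follows a return and is unreachable
Dead: 'a = 27'


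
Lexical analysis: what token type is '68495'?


Pattern: digits only
Type: INTEGER_LITERAL


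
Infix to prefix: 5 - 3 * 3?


'*' binds tighter: tree is (- 5 (* 3 3))
Prefix: - 5 * 3 3


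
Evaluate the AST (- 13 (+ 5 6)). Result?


Evaluate inner: (+ 5 6) = 11
Evaluate root: (- 13 11) = 2
Result: 2


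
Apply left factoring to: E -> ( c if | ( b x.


Common prefix: '('
Factored: E -> ( E', E' -> c if | b x


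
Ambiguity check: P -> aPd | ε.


balanced a^n…d^n: each string has a unique parse
Unambiguous


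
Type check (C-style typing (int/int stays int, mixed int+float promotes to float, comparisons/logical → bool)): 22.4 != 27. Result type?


Operand types: float != int
Rule: comparison yields bool
Result type: bool


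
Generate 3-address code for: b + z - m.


Break into single-operator statements:
t1 = b + z
t2 = t1 - m


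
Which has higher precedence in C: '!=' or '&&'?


'!=' is equality (level 6); '&&' is logical AND (level 2)
Higher level binds tighter
'!=' has higher precedence than '&&'


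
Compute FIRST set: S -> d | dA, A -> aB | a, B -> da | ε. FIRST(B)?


Per alternative of B: FIRST(da) = {d}; FIRST(ε) = {ε}
FIRST(B) = {d, ε}


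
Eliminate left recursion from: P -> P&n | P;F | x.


Left-recursive alternatives: P&n, P;F; non-recursive: x
Introduce P': P -> xP', P' -> &nP' | ;FP' | ε


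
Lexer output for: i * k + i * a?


Scan left to right, longest-match per lexeme
Tokens: ID(i), OP(*), ID(k), OP(+), ID(i), OP(*), ID(a)


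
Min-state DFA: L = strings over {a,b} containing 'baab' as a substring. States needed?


KMP-style automaton: 4 progress states + 1 absorbing accept = 5
Minimal DFA: 5 states


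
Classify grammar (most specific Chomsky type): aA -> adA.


LHS has context (more than one symbol) and |LHS| ≤ |RHS|
Classification: Type 1 (Context-Sensitive)


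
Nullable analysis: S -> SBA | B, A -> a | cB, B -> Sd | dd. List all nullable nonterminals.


A nonterminal is nullable iff some alternative derives ε (directly, or every symbol in it is nullable)
Nullable: {}


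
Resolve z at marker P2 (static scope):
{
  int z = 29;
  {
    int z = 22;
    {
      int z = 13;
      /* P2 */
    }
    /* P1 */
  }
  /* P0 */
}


z declared in the same block as P2
z = 13


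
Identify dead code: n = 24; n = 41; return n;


first assignment to n is overwritten before any read
Dead: 'n = 24'


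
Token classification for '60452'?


Pattern: digits only
Type: INTEGER_LITERAL


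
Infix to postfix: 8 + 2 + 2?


Left to right (same or higher precedence on left)
Postfix: 8 2 + 2 +


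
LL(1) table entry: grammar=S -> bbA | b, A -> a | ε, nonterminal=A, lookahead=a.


For [A, a]: 'a' ∈ FIRST(a)
Entry: A -> a


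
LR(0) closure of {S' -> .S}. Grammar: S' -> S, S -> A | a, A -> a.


Start: S' -> .S
For each item with dot before a nonterminal B, add B -> .γ for every B-production
Closure: [S' -> .S, S -> .A, S -> .a, A -> .a]


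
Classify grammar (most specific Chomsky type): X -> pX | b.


Right-linear: every RHS is a terminal or a terminal followed by one nonterminal
Classification: Type 3 (Regular)


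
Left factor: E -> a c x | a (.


Common prefix: 'a'
Factored: E -> a E', E' -> c x | (


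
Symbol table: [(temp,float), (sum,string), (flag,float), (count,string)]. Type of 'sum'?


Lookup 'sum' → type string


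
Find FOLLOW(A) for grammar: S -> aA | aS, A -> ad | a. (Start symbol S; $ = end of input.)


$ ∈ FOLLOW(S). For each A -> αBβ: add FIRST(β)\{ε} to FOLLOW(B); if β nullable, add FOLLOW(A).
FOLLOW(A) = {$}


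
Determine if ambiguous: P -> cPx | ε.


balanced c^n…x^n: each string has a unique parse
Unambiguous


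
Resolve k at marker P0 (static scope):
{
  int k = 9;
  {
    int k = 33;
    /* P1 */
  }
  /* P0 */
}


k declared in the same block as P0
k = 9


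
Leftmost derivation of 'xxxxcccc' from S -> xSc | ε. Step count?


Derivation: S => xSc => xxScc => xxxSccc => xxxxScccc => xxxxcccc
Steps: 5


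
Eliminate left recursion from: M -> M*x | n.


Left-recursive alternatives: M*x; non-recursive: n
Introduce M': M -> nM', M' -> *xM' | ε


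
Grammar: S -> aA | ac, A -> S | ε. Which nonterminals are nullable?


A nonterminal is nullable iff some alternative derives ε (directly, or every symbol in it is nullable)
Nullable: {A}


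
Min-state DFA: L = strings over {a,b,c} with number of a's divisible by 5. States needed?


Track (count of a) mod 5: states 0..4, accept at 0
Minimal DFA: 5 states


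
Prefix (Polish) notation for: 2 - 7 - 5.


left-to-right (same/higher precedence on left): tree is (- (- 2 7) 5)
Prefix: - - 2 7 5


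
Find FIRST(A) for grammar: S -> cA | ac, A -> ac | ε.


Per alternative of A: FIRST(ac) = {a}; FIRST(ε) = {ε}
FIRST(A) = {a, ε}


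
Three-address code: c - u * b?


Break into single-operator statements:
t1 = u * b
t2 = c - t1


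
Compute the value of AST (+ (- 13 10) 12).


Evaluate inner: (- 13 10) = 3
Evaluate root: (+ 3 12) = 15
Result: 15


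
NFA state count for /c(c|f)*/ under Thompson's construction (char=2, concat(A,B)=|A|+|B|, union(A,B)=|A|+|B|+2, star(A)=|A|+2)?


Syntax tree has 3 char leaf(s), 1 union(s), 1 star(s)
chars contribute 3×2 = 6; each union adds +2; each star adds +2
Total: 6 + 2 + 2 = 10 states


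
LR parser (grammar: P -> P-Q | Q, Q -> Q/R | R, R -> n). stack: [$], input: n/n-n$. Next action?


no handle on stack; shift 'n'
Action: shift


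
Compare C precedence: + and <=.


'+' is additive (level 9); '<=' is relational (level 7)
Higher level binds tighter
'+' has higher precedence than '<='


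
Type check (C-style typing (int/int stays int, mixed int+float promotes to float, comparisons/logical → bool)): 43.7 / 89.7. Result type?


Operand types: float / float
Rule: mixed int/float promotes to float; int/int stays int
Result type: float


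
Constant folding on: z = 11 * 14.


11 * 14 = 154 at compile time
Optimized: z = 154


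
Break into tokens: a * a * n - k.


Scan left to right, longest-match per lexeme
Tokens: ID(a), OP(*), ID(a), OP(*), ID(n), OP(-), ID(k)


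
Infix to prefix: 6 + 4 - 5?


left-to-right (same/higher precedence on left): tree is (- (+ 6 4) 5)
Prefix: - + 6 4 5


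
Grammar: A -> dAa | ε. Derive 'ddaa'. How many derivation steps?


Derivation: A => dAa => ddAaa => ddaa
Steps: 3


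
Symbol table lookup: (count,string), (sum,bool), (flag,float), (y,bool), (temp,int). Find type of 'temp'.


Lookup 'temp' → type int


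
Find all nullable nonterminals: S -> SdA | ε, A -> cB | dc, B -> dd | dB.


A nonterminal is nullable iff some alternative derives ε (directly, or every symbol in it is nullable)
Nullable: {S}


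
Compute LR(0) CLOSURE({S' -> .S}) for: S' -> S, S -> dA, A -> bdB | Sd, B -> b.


Start: S' -> .S
For each item with dot before a nonterminal B, add B -> .γ for every B-production
Closure: [S' -> .S, S -> .dA]


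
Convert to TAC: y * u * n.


Break into single-operator statements:
t1 = y * u
t2 = t1 * n


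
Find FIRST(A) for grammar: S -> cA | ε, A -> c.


Per alternative of A: FIRST(c) = {c}
FIRST(A) = {c}


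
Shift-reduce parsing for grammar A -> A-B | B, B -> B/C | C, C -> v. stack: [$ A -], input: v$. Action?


no handle ('A-' is not any RHS); shift 'v'
Action: shift


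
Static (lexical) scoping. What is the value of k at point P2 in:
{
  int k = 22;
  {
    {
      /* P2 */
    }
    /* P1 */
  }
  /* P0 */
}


P2's block does not declare k; resolves to the enclosing declaration at depth 0
k = 22


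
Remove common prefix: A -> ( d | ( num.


Common prefix: '('
Factored: A -> ( A', A' -> d | num


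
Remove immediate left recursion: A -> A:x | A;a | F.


Left-recursive alternatives: A:x, A;a; non-recursive: F
Introduce A': A -> FA', A' -> :xA' | ;aA' | ε


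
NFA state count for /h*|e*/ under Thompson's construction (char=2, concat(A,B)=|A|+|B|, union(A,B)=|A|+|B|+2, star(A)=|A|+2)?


Syntax tree has 2 char leaf(s), 1 union(s), 2 star(s)
chars contribute 2×2 = 4; each union adds +2; each star adds +2
Total: 4 + 2 + 4 = 10 states


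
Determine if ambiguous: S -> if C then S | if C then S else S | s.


dangling else: 'if C then if C then s else s' parses two ways
Ambiguous


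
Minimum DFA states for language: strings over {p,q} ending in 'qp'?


Track the longest suffix of input matching a prefix of 'qp': 3 classes (prefixes of length 0..2)
Minimal DFA: 3 states


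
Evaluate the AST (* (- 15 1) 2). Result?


Evaluate inner: (- 15 1) = 14
Evaluate root: (* 14 2) = 28
Result: 28


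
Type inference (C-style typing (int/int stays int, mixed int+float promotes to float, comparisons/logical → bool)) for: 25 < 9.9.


Operand types: int < float
Rule: comparison yields bool
Result type: bool


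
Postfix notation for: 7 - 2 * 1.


* has higher precedence, evaluate 2*1 first
Postfix: 7 2 1 * -


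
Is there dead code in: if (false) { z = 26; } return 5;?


condition is constant false, so the whole block is unreachable
Dead: 'if (false) { z = 26; }'


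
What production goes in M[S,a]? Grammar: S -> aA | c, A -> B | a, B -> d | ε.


For [S, a]: 'a' ∈ FIRST(aA)
Entry: S -> aA


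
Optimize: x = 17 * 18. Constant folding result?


17 * 18 = 306 at compile time
Optimized: x = 306


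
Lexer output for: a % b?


Scan left to right, longest-match per lexeme
Tokens: ID(a), OP(%), ID(b)


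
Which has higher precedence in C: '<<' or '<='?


'<<' is shift (level 8); '<=' is relational (level 7)
Higher level binds tighter
'<<' has higher precedence than '<='


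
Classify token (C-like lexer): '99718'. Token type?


Pattern: digits only
Type: INTEGER_LITERAL


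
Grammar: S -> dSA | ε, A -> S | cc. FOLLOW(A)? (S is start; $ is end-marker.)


$ ∈ FOLLOW(S). For each A -> αBβ: add FIRST(β)\{ε} to FOLLOW(B); if β nullable, add FOLLOW(A).
FOLLOW(A) = {$, c, d}


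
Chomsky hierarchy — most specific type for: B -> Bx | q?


Left-linear: every RHS is a terminal or one nonterminal followed by a terminal
Classification: Type 3 (Regular)


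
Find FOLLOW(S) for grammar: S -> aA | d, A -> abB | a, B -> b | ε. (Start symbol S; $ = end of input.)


$ ∈ FOLLOW(S). For each A -> αBβ: add FIRST(β)\{ε} to FOLLOW(B); if β nullable, add FOLLOW(A).
FOLLOW(S) = {$}


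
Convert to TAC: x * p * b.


Break into single-operator statements:
t1 = x * p
t2 = t1 * b


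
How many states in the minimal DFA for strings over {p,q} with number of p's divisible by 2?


Track (count of p) mod 2: states 0..1, accept at 0
Minimal DFA: 2 states


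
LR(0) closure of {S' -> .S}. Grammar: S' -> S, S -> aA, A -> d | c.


Start: S' -> .S
For each item with dot before a nonterminal B, add B -> .γ for every B-production
Closure: [S' -> .S, S -> .aA]


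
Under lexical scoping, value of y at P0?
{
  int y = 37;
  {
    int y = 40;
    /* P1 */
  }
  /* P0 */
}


y declared in the same block as P0
y = 37


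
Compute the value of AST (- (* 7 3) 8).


Evaluate inner: (* 7 3) = 21
Evaluate root: (- 21 8) = 13
Result: 13


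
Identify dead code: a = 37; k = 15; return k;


a is assigned but never read
Dead: 'a = 37'


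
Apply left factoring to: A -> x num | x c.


Common prefix: 'x'
Factored: A -> x A', A' -> num | c


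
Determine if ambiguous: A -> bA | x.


right-linear, alternatives start with distinct terminals 'b' vs 'x': unique leftmost derivation
Unambiguous


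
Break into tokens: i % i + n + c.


Scan left to right, longest-match per lexeme
Tokens: ID(i), OP(%), ID(i), OP(+), ID(n), OP(+), ID(c)


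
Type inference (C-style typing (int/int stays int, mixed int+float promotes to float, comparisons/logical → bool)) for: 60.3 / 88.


Operand types: float / int
Rule: mixed int/float promotes to float; int/int stays int
Result type: float


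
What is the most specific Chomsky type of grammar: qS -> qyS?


LHS has context (more than one symbol) and |LHS| ≤ |RHS|
Classification: Type 1 (Context-Sensitive)


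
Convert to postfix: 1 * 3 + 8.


Left to right (same or higher precedence on left)
Postfix: 1 3 * 8 +


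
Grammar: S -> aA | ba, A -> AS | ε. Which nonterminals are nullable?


A nonterminal is nullable iff some alternative derives ε (directly, or every symbol in it is nullable)
Nullable: {A}


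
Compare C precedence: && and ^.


'^' is bitwise XOR (level 4); '&&' is logical AND (level 2)
Higher level binds tighter
'^' has higher precedence than '&&'


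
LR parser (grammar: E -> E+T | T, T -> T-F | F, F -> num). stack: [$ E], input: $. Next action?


start symbol E on stack, input exhausted
Action: accept


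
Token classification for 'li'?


Pattern: letter/underscore followed by alphanumerics, not a keyword
Type: IDENTIFIER


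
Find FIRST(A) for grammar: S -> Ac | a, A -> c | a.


Per alternative of A: FIRST(c) = {c}; FIRST(a) = {a}
FIRST(A) = {a, c}


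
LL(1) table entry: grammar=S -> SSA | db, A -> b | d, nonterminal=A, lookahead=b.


For [A, b]: 'b' ∈ FIRST(b)
Entry: A -> b


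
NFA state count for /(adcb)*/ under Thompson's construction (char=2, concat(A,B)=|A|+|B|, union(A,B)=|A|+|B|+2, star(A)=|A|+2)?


Syntax tree has 4 char leaf(s), 0 union(s), 1 star(s)
chars contribute 4×2 = 8; each union adds +2; each star adds +2
Total: 8 + 0 + 2 = 10 states


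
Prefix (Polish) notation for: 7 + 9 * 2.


'*' binds tighter: tree is (+ 7 (* 9 2))
Prefix: + 7 * 9 2


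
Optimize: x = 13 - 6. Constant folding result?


13 - 6 = 7 at compile time
Optimized: x = 7


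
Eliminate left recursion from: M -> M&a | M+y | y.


Left-recursive alternatives: M&a, M+y; non-recursive: y
Introduce M': M -> yM', M' -> &aM' | +yM' | ε


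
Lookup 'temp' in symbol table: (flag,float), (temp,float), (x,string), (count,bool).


Lookup 'temp' → type float


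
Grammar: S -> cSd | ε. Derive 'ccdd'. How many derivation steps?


Derivation: S => cSd => ccSdd => ccdd
Steps: 3


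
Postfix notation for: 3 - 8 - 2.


Left to right (same or higher precedence on left)
Postfix: 3 8 - 2 -


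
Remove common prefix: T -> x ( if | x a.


Common prefix: 'x'
Factored: T -> x T', T' -> ( if | a


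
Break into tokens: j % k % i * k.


Scan left to right, longest-match per lexeme
Tokens: ID(j), OP(%), ID(k), OP(%), ID(i), OP(*), ID(k)


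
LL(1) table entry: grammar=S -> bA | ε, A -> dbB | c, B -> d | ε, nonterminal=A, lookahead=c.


For [A, c]: 'c' ∈ FIRST(c)
Entry: A -> c


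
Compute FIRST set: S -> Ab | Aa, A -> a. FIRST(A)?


Per alternative of A: FIRST(a) = {a}
FIRST(A) = {a}


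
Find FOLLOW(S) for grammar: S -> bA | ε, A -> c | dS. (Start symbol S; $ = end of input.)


$ ∈ FOLLOW(S). For each A -> αBβ: add FIRST(β)\{ε} to FOLLOW(B); if β nullable, add FOLLOW(A).
FOLLOW(S) = {$}


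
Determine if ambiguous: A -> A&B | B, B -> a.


precedence layered via separate nonterminal B: deterministic
Unambiguous


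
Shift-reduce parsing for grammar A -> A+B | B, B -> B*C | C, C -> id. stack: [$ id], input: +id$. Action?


'id' on top is the handle for C -> id
Action: reduce (C -> id)


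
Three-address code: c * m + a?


Break into single-operator statements:
t1 = c * m
t2 = t1 + a


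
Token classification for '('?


Pattern: delimiter/punctuation
Type: PUNCTUATION


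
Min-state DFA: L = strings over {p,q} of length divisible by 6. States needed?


Track length mod 6: states 0..5, accept at 0
Minimal DFA: 6 states


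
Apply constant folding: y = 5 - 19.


5 - 19 = -14 at compile time
Optimized: y = -14


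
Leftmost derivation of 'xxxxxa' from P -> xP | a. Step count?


Derivation: P => xP => xxP => xxxP => xxxxP => xxxxxP => xxxxxa
Steps: 6


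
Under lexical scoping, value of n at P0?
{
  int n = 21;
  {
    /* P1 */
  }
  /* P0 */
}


n declared in the same block as P0
n = 21


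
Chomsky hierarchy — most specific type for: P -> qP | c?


Right-linear: every RHS is a terminal or a terminal followed by one nonterminal
Classification: Type 3 (Regular)


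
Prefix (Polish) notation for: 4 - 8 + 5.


left-to-right (same/higher precedence on left): tree is (+ (- 4 8) 5)
Prefix: + - 4 8 5


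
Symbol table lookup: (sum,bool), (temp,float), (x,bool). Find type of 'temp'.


Lookup 'temp' → type float


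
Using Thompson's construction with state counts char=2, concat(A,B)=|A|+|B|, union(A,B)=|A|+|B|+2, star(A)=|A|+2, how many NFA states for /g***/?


Syntax tree has 1 char leaf(s), 0 union(s), 3 star(s)
chars contribute 1×2 = 2; each union adds +2; each star adds +2
Total: 2 + 0 + 6 = 8 states


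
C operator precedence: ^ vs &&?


'^' is bitwise XOR (level 4); '&&' is logical AND (level 2)
Higher level binds tighter
'^' has higher precedence than '&&'


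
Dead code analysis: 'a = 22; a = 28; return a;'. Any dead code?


first assignment to a is overwritten before any read
Dead: 'a = 22'


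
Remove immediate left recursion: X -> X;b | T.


Left-recursive alternatives: X;b; non-recursive: T
Introduce X': X -> TX', X' -> ;bX' | ε


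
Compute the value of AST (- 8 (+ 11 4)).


Evaluate inner: (+ 11 4) = 15
Evaluate root: (- 8 15) = -7
Result: -7


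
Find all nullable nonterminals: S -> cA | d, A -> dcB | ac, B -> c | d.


A nonterminal is nullable iff some alternative derives ε (directly, or every symbol in it is nullable)
Nullable: {}
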